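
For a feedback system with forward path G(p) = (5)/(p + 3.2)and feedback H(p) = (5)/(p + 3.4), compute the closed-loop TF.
Closed-loop T = G/(1+GH).
Numerator: G_num * H_den = 5*p + 17.
Denominator: G_den * H_den + G_num * H_num = (p^2 + 6.6*p + 10.88) + (25) = p^2 + 6.6*p + 35.88.
T(p) = (5*p + 17)/(p^2 + 6.6*p + 35.88)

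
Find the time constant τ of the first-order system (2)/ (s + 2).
First-order system: τ = -1/pole. Pole = -2. τ = -1/(-2) = 0.5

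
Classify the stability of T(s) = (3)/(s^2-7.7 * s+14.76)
Denominator: s^2 - 7.7*s + 14.76 = (s - 3.6)(s - 4.1). Poles: 3.6, 4.1. Unstable (2 pole(s) in RHP)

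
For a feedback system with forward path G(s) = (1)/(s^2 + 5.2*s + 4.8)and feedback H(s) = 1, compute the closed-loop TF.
Closed-loop T = G/(1+GH).
Numerator: G_num * H_den = 1.
Denominator: G_den * H_den + G_num * H_num = (s^2 + 5.2*s + 4.8) + (1) = s^2 + 5.2*s + 5.8.
T(s) = (1)/(s^2 + 5.2*s + 5.8)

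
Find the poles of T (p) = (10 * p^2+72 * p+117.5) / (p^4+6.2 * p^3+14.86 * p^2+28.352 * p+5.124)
Set denominator = 0: p^4 + 6.2*p^3 + 14.86*p^2 + 28.352*p + 5.124 = (p + 4.2)(p + 0.2)(p^2 + 1.8*p + 6.1) = 0 → Poles: -0.2, -0.9 + 2.3j, -0.9 - 2.3j, -4.2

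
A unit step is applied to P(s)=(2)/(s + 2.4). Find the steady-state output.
FVT: lim_{t→∞} y(t) = lim_{s→0} s*Y(s) where Y(s) = P(s)/s.
= lim_{s→0} P(s) = P(0) = num(0)/den(0) = 2/2.4 = 0.8333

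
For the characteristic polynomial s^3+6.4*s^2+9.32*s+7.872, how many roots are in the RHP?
s^3 + 6.4*s^2 + 9.32*s + 7.872 = (s + 4.8)(s^2 + 1.6*s + 1.64). Poles: -0.8 + 1j, -0.8 - 1j, -4.8. RHP poles (Re>0): 0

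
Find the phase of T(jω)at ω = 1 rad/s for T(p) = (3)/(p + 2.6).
Substitute p = j*1: T(j1) = 1.00515 - 0.386598j.
∠T(j1) = atan2(Im, Re) = atan2(-0.386598, 1.00515) = -21.04°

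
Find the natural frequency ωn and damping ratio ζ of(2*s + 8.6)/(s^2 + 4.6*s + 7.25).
Underdamped: complex pole -2.3 + 1.4j. ωn = |pole| = 2.693, ζ = -Re(pole)/ωn = 0.8542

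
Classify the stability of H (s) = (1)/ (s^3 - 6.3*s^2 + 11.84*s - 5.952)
Denominator: s^3 - 6.3*s^2 + 11.84*s - 5.952 = (s - 2.4)(s - 0.8)(s - 3.1). Poles: 0.8, 2.4, 3.1. Unstable (3 pole(s) in RHP)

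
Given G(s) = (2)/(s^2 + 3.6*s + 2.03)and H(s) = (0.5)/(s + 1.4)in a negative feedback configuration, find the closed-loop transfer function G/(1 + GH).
Closed-loop T = G/(1+GH).
Numerator: G_num * H_den = 2*s + 2.8.
Denominator: G_den * H_den + G_num * H_num = (s^3 + 5*s^2 + 7.07*s + 2.842) + (1) = s^3 + 5*s^2 + 7.07*s + 3.842.
T(s) = (2*s + 2.8)/(s^3 + 5*s^2 + 7.07*s + 3.842)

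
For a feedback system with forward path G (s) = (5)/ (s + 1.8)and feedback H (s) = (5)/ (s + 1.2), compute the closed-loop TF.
Closed-loop T = G/(1+GH).
Numerator: G_num * H_den = 5*s + 6.
Denominator: G_den * H_den + G_num * H_num = (s^2 + 3*s + 2.16) + (25) = s^2 + 3*s + 27.16.
T(s) = (5*s + 6)/(s^2 + 3*s + 27.16)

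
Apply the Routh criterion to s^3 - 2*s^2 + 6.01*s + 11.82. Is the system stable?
Routh array:
s^3: [1, 6.01]; s^2: [-2, 11.82]; s^1: [11.92]; s^0: [11.82]
First column: [1, -2, 11.92, 11.82]. Sign changes = 2.
No, unstable (2 RHP root(s))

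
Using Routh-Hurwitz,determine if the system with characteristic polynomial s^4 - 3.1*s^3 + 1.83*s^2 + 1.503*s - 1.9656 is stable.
Routh array:
s^4: [1, 1.83, -1.9656]; s^3: [-3.1, 1.503]; s^2: [2.31484, -1.9656]; s^1: [-1.1293]; s^0: [-1.9656]
First column: [1, -3.1, 2.31484, -1.1293, -1.9656]. Sign changes = 3.
No, unstable (3 RHP root(s))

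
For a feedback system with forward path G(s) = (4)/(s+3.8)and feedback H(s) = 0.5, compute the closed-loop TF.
Closed-loop T = G/(1+GH).
Numerator: G_num * H_den = 4.
Denominator: G_den * H_den + G_num * H_num = (s + 3.8) + (2) = s + 5.8.
T(s) = (4)/(s + 5.8)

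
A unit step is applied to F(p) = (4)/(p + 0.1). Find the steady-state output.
FVT: lim_{t→∞} y(t) = lim_{p→0} p*Y(p) where Y(p) = F(p)/p.
= lim_{p→0} F(p) = F(0) = num(0)/den(0) = 4/0.1 = 40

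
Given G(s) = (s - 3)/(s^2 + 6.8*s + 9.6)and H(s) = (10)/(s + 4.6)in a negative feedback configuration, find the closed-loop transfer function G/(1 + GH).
Closed-loop T = G/(1+GH).
Numerator: G_num * H_den = s^2 + 1.6*s - 13.8.
Denominator: G_den * H_den + G_num * H_num = (s^3 + 11.4*s^2 + 40.88*s + 44.16) + (10*s - 30) = s^3 + 11.4*s^2 + 50.88*s + 14.16.
T(s) = (s^2 + 1.6*s - 13.8)/(s^3 + 11.4*s^2 + 50.88*s + 14.16)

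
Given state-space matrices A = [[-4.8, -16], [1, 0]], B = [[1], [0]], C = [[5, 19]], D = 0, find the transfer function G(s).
G(s) = C(sI - A)⁻¹B + D.
Characteristic polynomial det(sI - A) = s^2 + 4.8*s + 16.
Numerator from C·adj(sI-A)·B + D·det(sI-A) = 5*s + 19.
G(s) = (5*s + 19)/(s^2 + 4.8*s + 16)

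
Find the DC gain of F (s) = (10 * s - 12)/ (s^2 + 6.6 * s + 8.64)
DC gain = F(0) = num(0)/den(0) = -12/8.64 = -1.389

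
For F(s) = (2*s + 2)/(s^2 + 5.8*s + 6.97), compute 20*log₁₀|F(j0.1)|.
Substitute s = j*0.1: F(j0.1) = 0.287753 + 0.00475624j.
|F(j0.1)| = sqrt(Re² + Im²) = 0.2878.
20*log₁₀(0.2878) = -10.82 dB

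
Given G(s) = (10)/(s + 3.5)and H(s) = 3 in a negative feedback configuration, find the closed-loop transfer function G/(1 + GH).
Closed-loop T = G/(1+GH).
Numerator: G_num * H_den = 10.
Denominator: G_den * H_den + G_num * H_num = (s + 3.5) + (30) = s + 33.5.
T(s) = (10)/(s + 33.5)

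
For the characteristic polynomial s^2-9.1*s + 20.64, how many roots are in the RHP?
s^2 - 9.1*s + 20.64 = (s - 4.3)(s - 4.8). Poles: 4.3, 4.8. RHP poles (Re>0): 2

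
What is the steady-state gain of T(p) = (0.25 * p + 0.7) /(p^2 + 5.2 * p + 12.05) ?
DC gain = T(0) = num(0)/den(0) = 0.7/12.05 = 0.05809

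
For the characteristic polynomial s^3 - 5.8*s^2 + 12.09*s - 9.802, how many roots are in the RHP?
s^3 - 5.8*s^2 + 12.09*s - 9.802 = (s - 2.6)(s^2 - 3.2*s + 3.77). Poles: 1.6 + 1.1j, 1.6 - 1.1j, 2.6. RHP poles (Re>0): 3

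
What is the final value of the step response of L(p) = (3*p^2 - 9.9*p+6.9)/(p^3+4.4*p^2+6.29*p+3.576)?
FVT: lim_{t→∞} y(t) = lim_{p→0} p*Y(p) where Y(p) = L(p)/p.
= lim_{p→0} L(p) = L(0) = num(0)/den(0) = 6.9/3.576 = 1.93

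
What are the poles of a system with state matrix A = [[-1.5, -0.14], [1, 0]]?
Eigenvalues solve det(λI - A) = 0.
Characteristic polynomial: λ^2 + 1.5*λ + 0.14 = 0.
Factor: (λ + 0.1)(λ + 1.4) = 0.
Roots: -0.1, -1.4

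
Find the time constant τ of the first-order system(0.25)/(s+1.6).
First-order system: τ = -1/pole. Pole = -1.6. τ = -1/(-1.6) = 0.625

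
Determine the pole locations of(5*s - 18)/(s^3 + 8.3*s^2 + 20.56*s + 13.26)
Set denominator = 0: s^3 + 8.3*s^2 + 20.56*s + 13.26 = (s + 1)(s + 3.9)(s + 3.4) = 0 → Poles: -1, -3.4, -3.9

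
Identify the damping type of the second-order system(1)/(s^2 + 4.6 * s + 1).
Standard form: ωn²/(s²+2ζωn·s+ωn²) gives ωn=1, ζ=2.3.
Overdamped (ζ = 2.3 > 1)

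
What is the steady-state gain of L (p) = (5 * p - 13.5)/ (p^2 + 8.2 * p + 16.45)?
DC gain = L(0) = num(0)/den(0) = -13.5/16.45 = -0.8207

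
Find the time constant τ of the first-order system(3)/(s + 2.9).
First-order system: τ = -1/pole. Pole = -2.9. τ = -1/(-2.9) = 0.3448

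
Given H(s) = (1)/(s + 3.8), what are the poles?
Set denominator = 0: s + 3.8 = 0 → Poles: -3.8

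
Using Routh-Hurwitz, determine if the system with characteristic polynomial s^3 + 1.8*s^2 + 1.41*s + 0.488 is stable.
Routh array:
s^3: [1, 1.41]; s^2: [1.8, 0.488]; s^1: [1.13889]; s^0: [0.488]
First column: [1, 1.8, 1.13889, 0.488]. Sign changes = 0.
Yes, stable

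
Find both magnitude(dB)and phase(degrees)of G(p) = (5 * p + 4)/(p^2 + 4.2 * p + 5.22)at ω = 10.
Substitute p = j*10: G(j10) = 0.160123 - 0.456582j.
|G| = 20*log₁₀(sqrt(Re²+Im²)) = -6.31 dB.
∠G = atan2(Im, Re) = -70.67°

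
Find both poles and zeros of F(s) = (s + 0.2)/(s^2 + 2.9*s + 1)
Set denominator = 0: s^2 + 2.9*s + 1 = (s + 2.5)(s + 0.4) = 0 → Poles: -0.4, -2.5
Set numerator = 0: s + 0.2 = 0 → Zeros: -0.2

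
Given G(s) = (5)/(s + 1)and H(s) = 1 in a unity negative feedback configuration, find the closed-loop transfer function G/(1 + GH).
Closed-loop T = G/(1+GH).
Numerator: G_num * H_den = 5.
Denominator: G_den * H_den + G_num * H_num = (s + 1) + (5) = s + 6.
T(s) = (5)/(s + 6)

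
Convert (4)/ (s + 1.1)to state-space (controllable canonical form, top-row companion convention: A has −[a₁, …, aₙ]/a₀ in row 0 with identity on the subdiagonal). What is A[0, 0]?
Reachable canonical form for den = s + 1.1: top row of A = -[a₁,a₂,...,aₙ]/a₀, ones on the subdiagonal, zeros elsewhere.
A = [[-1.1]].
A[0,0] = -1.1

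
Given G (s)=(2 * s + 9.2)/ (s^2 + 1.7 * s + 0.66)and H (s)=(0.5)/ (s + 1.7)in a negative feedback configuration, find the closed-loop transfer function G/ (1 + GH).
Closed-loop T = G/(1+GH).
Numerator: G_num * H_den = 2*s^2 + 12.6*s + 15.64.
Denominator: G_den * H_den + G_num * H_num = (s^3 + 3.4*s^2 + 3.55*s + 1.122) + (s + 4.6) = s^3 + 3.4*s^2 + 4.55*s + 5.722.
T(s) = (2*s^2 + 12.6*s + 15.64)/(s^3 + 3.4*s^2 + 4.55*s + 5.722)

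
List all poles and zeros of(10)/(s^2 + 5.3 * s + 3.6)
Set denominator = 0: s^2 + 5.3*s + 3.6 = (s + 4.5)(s + 0.8) = 0 → Poles: -0.8, -4.5
Numerator is a nonzero constant (10) → Zeros: none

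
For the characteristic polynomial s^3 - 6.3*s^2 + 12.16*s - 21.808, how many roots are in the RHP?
s^3 - 6.3*s^2 + 12.16*s - 21.808 = (s - 4.7)(s^2 - 1.6*s + 4.64). Poles: 0.8 + 2j, 0.8 - 2j, 4.7. RHP poles (Re>0): 3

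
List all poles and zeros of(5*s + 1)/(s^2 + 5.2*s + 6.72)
Set denominator = 0: s^2 + 5.2*s + 6.72 = (s + 2.8)(s + 2.4) = 0 → Poles: -2.4, -2.8
Set numerator = 0: 5*s + 1 = 0 → Zeros: -0.2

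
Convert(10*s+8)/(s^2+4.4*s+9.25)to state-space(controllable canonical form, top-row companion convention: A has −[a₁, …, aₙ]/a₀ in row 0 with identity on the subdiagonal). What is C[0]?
Reachable canonical form: C = numerator coefficients (right-aligned, zero-padded to length n).
num = 10*s + 8, C = [[10, 8]].
C[0] = 10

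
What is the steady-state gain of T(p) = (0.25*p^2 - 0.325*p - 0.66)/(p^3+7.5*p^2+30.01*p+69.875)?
DC gain = T(0) = num(0)/den(0) = -0.66/69.875 = -0.009445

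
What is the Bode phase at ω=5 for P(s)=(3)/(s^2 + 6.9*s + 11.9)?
Substitute s = j*5: P(j5) = -0.0288576 - 0.075999j.
∠P(j5) = atan2(Im, Re) = atan2(-0.075999, -0.0288576) = -110.79°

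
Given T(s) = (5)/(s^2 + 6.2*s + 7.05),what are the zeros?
Numerator is a nonzero constant (5) → Zeros: none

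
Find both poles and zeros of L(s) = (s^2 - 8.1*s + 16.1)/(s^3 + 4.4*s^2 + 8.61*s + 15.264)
Set denominator = 0: s^3 + 4.4*s^2 + 8.61*s + 15.264 = (s + 3.2)(s^2 + 1.2*s + 4.77) = 0 → Poles: -0.6 + 2.1j, -0.6 - 2.1j, -3.2
Set numerator = 0: s^2 - 8.1*s + 16.1 = (s - 3.5)(s - 4.6) = 0 → Zeros: 3.5, 4.6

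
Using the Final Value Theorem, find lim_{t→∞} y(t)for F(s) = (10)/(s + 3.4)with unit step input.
FVT: lim_{t→∞} y(t) = lim_{s→0} s*Y(s) where Y(s) = F(s)/s.
= lim_{s→0} F(s) = F(0) = num(0)/den(0) = 10/3.4 = 2.941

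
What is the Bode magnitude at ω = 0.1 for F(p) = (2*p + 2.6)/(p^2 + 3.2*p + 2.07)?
Substitute p = j*0.1: F(j0.1) = 1.24712 - 0.0966406j.
|F(j0.1)| = sqrt(Re² + Im²) = 1.251.
20*log₁₀(1.251) = 1.94 dB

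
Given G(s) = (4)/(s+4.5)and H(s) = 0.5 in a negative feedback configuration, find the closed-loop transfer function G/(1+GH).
Closed-loop T = G/(1+GH).
Numerator: G_num * H_den = 4.
Denominator: G_den * H_den + G_num * H_num = (s + 4.5) + (2) = s + 6.5.
T(s) = (4)/(s + 6.5)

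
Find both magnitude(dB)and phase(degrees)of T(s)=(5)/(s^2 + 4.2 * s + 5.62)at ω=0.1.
Substitute s = j*0.1: T(j0.1) = 0.886298 - 0.0663539j.
|T| = 20*log₁₀(sqrt(Re²+Im²)) = -1.02 dB.
∠T = atan2(Im, Re) = -4.28°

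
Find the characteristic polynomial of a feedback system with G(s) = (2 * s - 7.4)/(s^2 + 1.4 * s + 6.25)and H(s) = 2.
Characteristic poly = G_den * H_den + G_num * H_num = (s^2 + 1.4*s + 6.25) + (4*s - 14.8) = s^2 + 5.4*s - 8.55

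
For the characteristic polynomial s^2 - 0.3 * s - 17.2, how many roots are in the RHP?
s^2 - 0.3*s - 17.2 = (s - 4.3)(s + 4). Poles: -4, 4.3. RHP poles (Re>0): 1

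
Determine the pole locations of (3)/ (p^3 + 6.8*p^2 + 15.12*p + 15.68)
Set denominator = 0: p^3 + 6.8*p^2 + 15.12*p + 15.68 = (p + 4)(p^2 + 2.8*p + 3.92) = 0 → Poles: -1.4 + 1.4j, -1.4 - 1.4j, -4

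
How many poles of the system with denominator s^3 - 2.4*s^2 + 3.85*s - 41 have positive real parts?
s^3 - 2.4*s^2 + 3.85*s - 41 = (s - 4)(s^2 + 1.6*s + 10.25). Poles: -0.8 + 3.1j, -0.8 - 3.1j, 4. RHP poles (Re>0): 1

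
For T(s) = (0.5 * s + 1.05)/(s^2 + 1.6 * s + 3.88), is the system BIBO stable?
Denominator: s^2 + 1.6*s + 3.88. Poles: -0.8 + 1.8j, -0.8 - 1.8j. All Re(p)<0: Yes (stable)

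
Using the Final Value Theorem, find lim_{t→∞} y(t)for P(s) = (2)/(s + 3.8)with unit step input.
FVT: lim_{t→∞} y(t) = lim_{s→0} s*Y(s) where Y(s) = P(s)/s.
= lim_{s→0} P(s) = P(0) = num(0)/den(0) = 2/3.8 = 0.5263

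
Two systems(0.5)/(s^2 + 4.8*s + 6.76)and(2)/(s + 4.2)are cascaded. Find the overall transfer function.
Series: H = H₁ · H₂ = (n₁·n₂)/(d₁·d₂).
Num: n₁·n₂ = 1. Den: d₁·d₂ = s^3 + 9*s^2 + 26.92*s + 28.392.
H(s) = (1)/(s^3 + 9*s^2 + 26.92*s + 28.392)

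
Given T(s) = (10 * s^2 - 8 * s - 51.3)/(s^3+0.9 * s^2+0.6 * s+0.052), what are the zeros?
Set numerator = 0: 10*s^2 - 8*s - 51.3 = 10*(s + 1.9)(s - 2.7) = 0 → Zeros: -1.9, 2.7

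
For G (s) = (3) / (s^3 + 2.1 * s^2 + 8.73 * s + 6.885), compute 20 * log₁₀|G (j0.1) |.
Substitute s = j*0.1: G(j0.1) = 0.430121 - 0.0546424j.
|G(j0.1)| = sqrt(Re² + Im²) = 0.4336.
20*log₁₀(0.4336) = -7.26 dB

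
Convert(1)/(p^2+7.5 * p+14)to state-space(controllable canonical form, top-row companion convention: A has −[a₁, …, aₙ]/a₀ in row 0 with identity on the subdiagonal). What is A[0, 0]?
Reachable canonical form for den = p^2 + 7.5*p + 14: top row of A = -[a₁,a₂,...,aₙ]/a₀, ones on the subdiagonal, zeros elsewhere.
A = [[-7.5, -14], [1, 0]].
A[0,0] = -7.5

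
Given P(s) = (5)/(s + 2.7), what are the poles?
Set denominator = 0: s + 2.7 = 0 → Poles: -2.7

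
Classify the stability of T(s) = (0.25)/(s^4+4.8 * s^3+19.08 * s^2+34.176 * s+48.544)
Denominator: s^4 + 4.8*s^3 + 19.08*s^2 + 34.176*s + 48.544 = (s^2 + 3.2*s + 6.56)(s^2 + 1.6*s + 7.4). Poles: -0.8 + 2.6j, -0.8 - 2.6j, -1.6 + 2j, -1.6 - 2j. Stable (all poles in LHP)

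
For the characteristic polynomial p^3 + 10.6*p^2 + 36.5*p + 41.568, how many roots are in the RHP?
p^3 + 10.6*p^2 + 36.5*p + 41.568 = (p + 4.8)(p^2 + 5.8*p + 8.66). Poles: -2.9 + 0.5j, -2.9 - 0.5j, -4.8. RHP poles (Re>0): 0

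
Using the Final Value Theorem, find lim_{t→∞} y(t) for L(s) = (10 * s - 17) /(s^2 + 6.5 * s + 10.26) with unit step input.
FVT: lim_{t→∞} y(t) = lim_{s→0} s*Y(s) where Y(s) = L(s)/s.
= lim_{s→0} L(s) = L(0) = num(0)/den(0) = -17/10.26 = -1.657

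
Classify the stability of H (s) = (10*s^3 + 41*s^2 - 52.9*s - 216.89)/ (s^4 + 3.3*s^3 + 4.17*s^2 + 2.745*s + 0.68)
Denominator: s^4 + 3.3*s^3 + 4.17*s^2 + 2.745*s + 0.68 = (s + 0.5)(s + 1.6)(s^2 + 1.2*s + 0.85). Poles: -0.5, -0.6 + 0.7j, -0.6 - 0.7j, -1.6. Stable (all poles in LHP)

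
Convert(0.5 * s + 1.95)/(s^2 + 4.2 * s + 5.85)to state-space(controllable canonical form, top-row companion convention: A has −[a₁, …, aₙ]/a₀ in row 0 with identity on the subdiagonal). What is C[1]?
Reachable canonical form: C = numerator coefficients (right-aligned, zero-padded to length n).
num = 0.5*s + 1.95, C = [[0.5, 1.95]].
C[1] = 1.95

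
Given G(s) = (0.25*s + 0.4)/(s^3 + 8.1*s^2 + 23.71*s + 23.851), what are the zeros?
Set numerator = 0: 0.25*s + 0.4 = 0 → Zeros: -1.6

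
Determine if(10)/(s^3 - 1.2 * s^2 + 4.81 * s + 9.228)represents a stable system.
Denominator: s^3 - 1.2*s^2 + 4.81*s + 9.228 = (s + 1.2)(s^2 - 2.4*s + 7.69). Poles: -1.2, 1.2 + 2.5j, 1.2 - 2.5j. All Re(p)<0: No (unstable)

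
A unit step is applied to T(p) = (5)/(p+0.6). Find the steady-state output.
FVT: lim_{t→∞} y(t) = lim_{p→0} p*Y(p) where Y(p) = T(p)/p.
= lim_{p→0} T(p) = T(0) = num(0)/den(0) = 5/0.6 = 8.333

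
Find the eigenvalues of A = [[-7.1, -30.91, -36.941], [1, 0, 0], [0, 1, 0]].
Eigenvalues solve det(λI - A) = 0.
Characteristic polynomial: λ^3 + 7.1*λ^2 + 30.91*λ + 36.941 = 0.
Factor: (λ + 1.7)(λ^2 + 5.4*λ + 21.73) = 0.
Roots: -1.7, -2.7 + 3.8j, -2.7 - 3.8j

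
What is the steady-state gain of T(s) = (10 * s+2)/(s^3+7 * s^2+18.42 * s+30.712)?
DC gain = T(0) = num(0)/den(0) = 2/30.712 = 0.06512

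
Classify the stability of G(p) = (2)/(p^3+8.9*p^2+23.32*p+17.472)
Denominator: p^3 + 8.9*p^2 + 23.32*p + 17.472 = (p + 2.8)(p + 4.8)(p + 1.3). Poles: -1.3, -2.8, -4.8. Stable (all poles in LHP)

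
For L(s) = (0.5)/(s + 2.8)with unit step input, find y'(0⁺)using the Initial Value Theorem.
IVT: y'(0⁺) = lim_{s→∞} s²·Y(s) = lim_{s→∞} s·L(s).
deg(num) = 0, deg(den) = 1, relative degree = 1, so s·L(s) → (leading num)/(leading den) = 0.5/1 = 0.5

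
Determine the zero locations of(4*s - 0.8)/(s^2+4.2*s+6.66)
Set numerator = 0: 4*s - 0.8 = 0 → Zeros: 0.2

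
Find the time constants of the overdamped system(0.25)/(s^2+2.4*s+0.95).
Overdamped: real poles at -1.9, -0.5. τ = -1/pole → τ₁ = 0.5263, τ₂ = 2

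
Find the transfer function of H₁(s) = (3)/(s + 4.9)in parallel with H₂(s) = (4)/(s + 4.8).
Parallel: H = H₁ + H₂ = (n₁·d₂ + n₂·d₁)/(d₁·d₂).
n₁·d₂ = 3*s + 14.4. n₂·d₁ = 4*s + 19.6. Sum = 7*s + 34. d₁·d₂ = s^2 + 9.7*s + 23.52.
H(s) = (7*s + 34)/(s^2 + 9.7*s + 23.52)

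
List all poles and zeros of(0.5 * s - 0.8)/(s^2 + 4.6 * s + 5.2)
Set denominator = 0: s^2 + 4.6*s + 5.2 = (s + 2)(s + 2.6) = 0 → Poles: -2, -2.6
Set numerator = 0: 0.5*s - 0.8 = 0 → Zeros: 1.6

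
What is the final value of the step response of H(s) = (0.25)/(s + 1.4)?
FVT: lim_{t→∞} y(t) = lim_{s→0} s*Y(s) where Y(s) = H(s)/s.
= lim_{s→0} H(s) = H(0) = num(0)/den(0) = 0.25/1.4 = 0.1786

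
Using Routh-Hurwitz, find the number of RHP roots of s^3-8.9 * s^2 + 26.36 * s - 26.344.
Routh array:
s^3: [1, 26.36]; s^2: [-8.9, -26.344]; s^1: [23.4]; s^0: [-26.344]
First column: [1, -8.9, 23.4, -26.344]. Sign changes = RHP roots = 3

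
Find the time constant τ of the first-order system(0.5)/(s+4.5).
First-order system: τ = -1/pole. Pole = -4.5. τ = -1/(-4.5) = 0.2222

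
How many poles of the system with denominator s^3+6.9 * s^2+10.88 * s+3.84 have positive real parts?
s^3 + 6.9*s^2 + 10.88*s + 3.84 = (s + 4.8)(s + 0.5)(s + 1.6). Poles: -0.5, -1.6, -4.8. RHP poles (Re>0): 0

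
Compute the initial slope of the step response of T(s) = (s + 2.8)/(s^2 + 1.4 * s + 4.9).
IVT: y'(0⁺) = lim_{s→∞} s²·Y(s) = lim_{s→∞} s·T(s).
deg(num) = 1, deg(den) = 2, relative degree = 1, so s·T(s) → (leading num)/(leading den) = 1/1 = 1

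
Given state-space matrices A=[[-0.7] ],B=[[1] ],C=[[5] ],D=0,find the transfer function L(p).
L(p) = C(pI - A)⁻¹B + D.
Characteristic polynomial det(pI - A) = p + 0.7.
Numerator from C·adj(pI-A)·B + D·det(pI-A) = 5.
L(p) = (5)/(p + 0.7)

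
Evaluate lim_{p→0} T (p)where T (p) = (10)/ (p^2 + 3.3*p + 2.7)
DC gain = T(0) = num(0)/den(0) = 10/2.7 = 3.704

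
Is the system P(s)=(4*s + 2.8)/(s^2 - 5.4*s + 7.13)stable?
Denominator: s^2 - 5.4*s + 7.13 = (s - 2.3)(s - 3.1). Poles: 2.3, 3.1. All Re(p)<0: No (unstable)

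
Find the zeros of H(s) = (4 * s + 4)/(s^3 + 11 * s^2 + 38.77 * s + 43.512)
Set numerator = 0: 4*s + 4 = 0 → Zeros: -1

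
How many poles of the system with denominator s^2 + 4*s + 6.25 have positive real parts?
Poles: -2 + 1.5j, -2 - 1.5j. RHP poles (Re>0): 0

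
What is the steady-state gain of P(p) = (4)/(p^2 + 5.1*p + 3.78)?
DC gain = P(0) = num(0)/den(0) = 4/3.78 = 1.058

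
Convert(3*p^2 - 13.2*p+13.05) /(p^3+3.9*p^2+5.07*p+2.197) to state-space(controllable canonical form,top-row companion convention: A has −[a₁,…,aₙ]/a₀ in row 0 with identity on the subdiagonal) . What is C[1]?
Reachable canonical form: C = numerator coefficients (right-aligned, zero-padded to length n).
num = 3*p^2 - 13.2*p + 13.05, C = [[3, -13.2, 13.05]].
C[1] = -13.2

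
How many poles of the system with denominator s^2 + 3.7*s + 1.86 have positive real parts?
s^2 + 3.7*s + 1.86 = (s + 0.6)(s + 3.1). Poles: -0.6, -3.1. RHP poles (Re>0): 0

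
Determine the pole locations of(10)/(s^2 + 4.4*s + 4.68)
Set denominator = 0: s^2 + 4.4*s + 4.68 = (s + 2.6)(s + 1.8) = 0 → Poles: -1.8, -2.6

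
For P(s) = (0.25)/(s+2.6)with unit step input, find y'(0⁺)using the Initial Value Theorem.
IVT: y'(0⁺) = lim_{s→∞} s²·Y(s) = lim_{s→∞} s·P(s).
deg(num) = 0, deg(den) = 1, relative degree = 1, so s·P(s) → (leading num)/(leading den) = 0.25/1 = 0.25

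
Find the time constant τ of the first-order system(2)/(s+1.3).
First-order system: τ = -1/pole. Pole = -1.3. τ = -1/(-1.3) = 0.7692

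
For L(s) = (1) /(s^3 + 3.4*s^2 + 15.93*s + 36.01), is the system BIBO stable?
Denominator: s^3 + 3.4*s^2 + 15.93*s + 36.01 = (s + 2.6)(s^2 + 0.8*s + 13.85). Poles: -0.4 + 3.7j, -0.4 - 3.7j, -2.6. All Re(p)<0: Yes (stable)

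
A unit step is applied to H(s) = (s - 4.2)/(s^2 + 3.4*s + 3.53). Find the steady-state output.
FVT: lim_{t→∞} y(t) = lim_{s→0} s*Y(s) where Y(s) = H(s)/s.
= lim_{s→0} H(s) = H(0) = num(0)/den(0) = -4.2/3.53 = -1.19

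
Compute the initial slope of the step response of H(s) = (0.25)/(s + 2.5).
IVT: y'(0⁺) = lim_{s→∞} s²·Y(s) = lim_{s→∞} s·H(s).
deg(num) = 0, deg(den) = 1, relative degree = 1, so s·H(s) → (leading num)/(leading den) = 0.25/1 = 0.25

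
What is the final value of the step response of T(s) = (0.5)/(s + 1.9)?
FVT: lim_{t→∞} y(t) = lim_{s→0} s*Y(s) where Y(s) = T(s)/s.
= lim_{s→0} T(s) = T(0) = num(0)/den(0) = 0.5/1.9 = 0.2632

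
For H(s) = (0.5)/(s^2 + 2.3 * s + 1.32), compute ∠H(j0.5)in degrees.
Substitute s = j*0.5: H(j0.5) = 0.216827 - 0.233039j.
∠H(j0.5) = atan2(Im, Re) = atan2(-0.233039, 0.216827) = -47.06°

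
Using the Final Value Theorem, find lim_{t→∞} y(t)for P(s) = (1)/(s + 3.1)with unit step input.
FVT: lim_{t→∞} y(t) = lim_{s→0} s*Y(s) where Y(s) = P(s)/s.
= lim_{s→0} P(s) = P(0) = num(0)/den(0) = 1/3.1 = 0.3226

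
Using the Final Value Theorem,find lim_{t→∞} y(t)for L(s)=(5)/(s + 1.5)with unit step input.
FVT: lim_{t→∞} y(t) = lim_{s→0} s*Y(s) where Y(s) = L(s)/s.
= lim_{s→0} L(s) = L(0) = num(0)/den(0) = 5/1.5 = 3.333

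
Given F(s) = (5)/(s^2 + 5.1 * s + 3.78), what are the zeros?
Numerator is a nonzero constant (5) → Zeros: none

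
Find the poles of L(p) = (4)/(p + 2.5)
Set denominator = 0: p + 2.5 = 0 → Poles: -2.5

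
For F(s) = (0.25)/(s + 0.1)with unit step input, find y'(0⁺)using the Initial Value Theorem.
IVT: y'(0⁺) = lim_{s→∞} s²·Y(s) = lim_{s→∞} s·F(s).
deg(num) = 0, deg(den) = 1, relative degree = 1, so s·F(s) → (leading num)/(leading den) = 0.25/1 = 0.25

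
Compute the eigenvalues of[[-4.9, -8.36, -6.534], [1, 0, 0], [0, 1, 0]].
Eigenvalues solve det(λI - A) = 0.
Characteristic polynomial: λ^3 + 4.9*λ^2 + 8.36*λ + 6.534 = 0.
Factor: (λ + 2.7)(λ^2 + 2.2*λ + 2.42) = 0.
Roots: -1.1 + 1.1j, -1.1 - 1.1j, -2.7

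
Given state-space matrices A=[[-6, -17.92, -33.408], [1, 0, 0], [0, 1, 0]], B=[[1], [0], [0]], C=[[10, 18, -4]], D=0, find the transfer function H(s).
H(s) = C(sI - A)⁻¹B + D.
Characteristic polynomial det(sI - A) = s^3 + 6*s^2 + 17.92*s + 33.408.
Numerator from C·adj(sI-A)·B + D·det(sI-A) = 10*s^2 + 18*s - 4.
H(s) = (10*s^2 + 18*s - 4)/(s^3 + 6*s^2 + 17.92*s + 33.408)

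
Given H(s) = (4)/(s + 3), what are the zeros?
Numerator is a nonzero constant (4) → Zeros: none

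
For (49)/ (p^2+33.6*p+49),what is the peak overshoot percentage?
Standard form: ωn²/(p²+2ζωn·p+ωn²) → ωn = 7, ζ = 2.4.
ζ ≥ 1, so the response is non-oscillatory: peak overshoot = 0%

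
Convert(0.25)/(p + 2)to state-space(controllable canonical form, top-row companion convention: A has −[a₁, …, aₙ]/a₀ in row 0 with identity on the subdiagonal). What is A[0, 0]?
Reachable canonical form for den = p + 2: top row of A = -[a₁,a₂,...,aₙ]/a₀, ones on the subdiagonal, zeros elsewhere.
A = [[-2]].
A[0,0] = -2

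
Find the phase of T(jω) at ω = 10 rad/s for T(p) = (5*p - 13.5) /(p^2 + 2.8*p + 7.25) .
Substitute p = j*10: T(j10) = 0.282545 - 0.453787j.
∠T(j10) = atan2(Im, Re) = atan2(-0.453787, 0.282545) = -58.09°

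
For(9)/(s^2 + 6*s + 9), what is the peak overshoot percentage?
Standard form: ωn²/(s²+2ζωn·s+ωn²) → ωn = 3, ζ = 1.
ζ ≥ 1, so the response is non-oscillatory: peak overshoot = 0%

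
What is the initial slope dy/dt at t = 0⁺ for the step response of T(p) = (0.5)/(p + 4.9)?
IVT: y'(0⁺) = lim_{p→∞} p²·Y(p) = lim_{p→∞} p·T(p).
deg(num) = 0, deg(den) = 1, relative degree = 1, so p·T(p) → (leading num)/(leading den) = 0.5/1 = 0.5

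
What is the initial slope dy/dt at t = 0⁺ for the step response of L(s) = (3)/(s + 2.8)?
IVT: y'(0⁺) = lim_{s→∞} s²·Y(s) = lim_{s→∞} s·L(s).
deg(num) = 0, deg(den) = 1, relative degree = 1, so s·L(s) → (leading num)/(leading den) = 3/1 = 3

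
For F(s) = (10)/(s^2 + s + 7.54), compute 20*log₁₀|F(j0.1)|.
Substitute s = j*0.1: F(j0.1) = 1.32779 - 0.0176333j.
|F(j0.1)| = sqrt(Re² + Im²) = 1.328.
20*log₁₀(1.328) = 2.46 dB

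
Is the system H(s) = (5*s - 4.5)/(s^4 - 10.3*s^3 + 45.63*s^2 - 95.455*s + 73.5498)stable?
Denominator: s^4 - 10.3*s^3 + 45.63*s^2 - 95.455*s + 73.5498 = (s - 1.8)(s - 2.9)(s^2 - 5.6*s + 14.09). Poles: 1.8, 2.8 + 2.5j, 2.8 - 2.5j, 2.9. All Re(p)<0: No (unstable)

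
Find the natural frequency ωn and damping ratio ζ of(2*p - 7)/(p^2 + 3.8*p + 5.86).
Underdamped: complex pole -1.9 + 1.5j. ωn = |pole| = 2.421, ζ = -Re(pole)/ωn = 0.7849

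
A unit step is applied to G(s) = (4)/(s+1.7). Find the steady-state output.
FVT: lim_{t→∞} y(t) = lim_{s→0} s*Y(s) where Y(s) = G(s)/s.
= lim_{s→0} G(s) = G(0) = num(0)/den(0) = 4/1.7 = 2.353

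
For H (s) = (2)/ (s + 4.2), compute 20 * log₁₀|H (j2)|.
Substitute s = j*2: H(j2) = 0.38817 - 0.184843j.
|H(j2)| = sqrt(Re² + Im²) = 0.4299.
20*log₁₀(0.4299) = -7.33 dB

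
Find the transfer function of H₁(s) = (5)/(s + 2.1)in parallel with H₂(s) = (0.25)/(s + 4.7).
Parallel: H = H₁ + H₂ = (n₁·d₂ + n₂·d₁)/(d₁·d₂).
n₁·d₂ = 5*s + 23.5. n₂·d₁ = 0.25*s + 0.525. Sum = 5.25*s + 24.025. d₁·d₂ = s^2 + 6.8*s + 9.87.
H(s) = (5.25*s + 24.025)/(s^2 + 6.8*s + 9.87)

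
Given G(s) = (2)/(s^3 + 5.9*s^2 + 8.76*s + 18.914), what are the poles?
Set denominator = 0: s^3 + 5.9*s^2 + 8.76*s + 18.914 = (s + 4.9)(s^2 + s + 3.86) = 0 → Poles: -0.5 + 1.9j, -0.5 - 1.9j, -4.9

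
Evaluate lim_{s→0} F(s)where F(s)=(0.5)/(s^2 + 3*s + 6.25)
DC gain = F(0) = num(0)/den(0) = 0.5/6.25 = 0.08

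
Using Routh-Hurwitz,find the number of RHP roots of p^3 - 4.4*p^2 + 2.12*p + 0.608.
Routh array:
p^3: [1, 2.12]; p^2: [-4.4, 0.608]; p^1: [2.25818]; p^0: [0.608]
First column: [1, -4.4, 2.25818, 0.608]. Sign changes = RHP roots = 2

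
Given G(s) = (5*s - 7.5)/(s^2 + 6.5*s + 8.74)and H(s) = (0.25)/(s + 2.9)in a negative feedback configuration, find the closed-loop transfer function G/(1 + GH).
Closed-loop T = G/(1+GH).
Numerator: G_num * H_den = 5*s^2 + 7*s - 21.75.
Denominator: G_den * H_den + G_num * H_num = (s^3 + 9.4*s^2 + 27.59*s + 25.346) + (1.25*s - 1.875) = s^3 + 9.4*s^2 + 28.84*s + 23.471.
T(s) = (5*s^2 + 7*s - 21.75)/(s^3 + 9.4*s^2 + 28.84*s + 23.471)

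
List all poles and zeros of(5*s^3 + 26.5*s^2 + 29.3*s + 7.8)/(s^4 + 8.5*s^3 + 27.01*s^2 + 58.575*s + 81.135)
Set denominator = 0: s^4 + 8.5*s^3 + 27.01*s^2 + 58.575*s + 81.135 = (s + 3)(s + 4.5)(s^2 + s + 6.01) = 0 → Poles: -0.5 + 2.4j, -0.5 - 2.4j, -3, -4.5
Set numerator = 0: 5*s^3 + 26.5*s^2 + 29.3*s + 7.8 = 5*(s + 0.4)(s + 3.9)(s + 1) = 0 → Zeros: -0.4, -1, -3.9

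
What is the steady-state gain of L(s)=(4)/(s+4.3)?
DC gain = L(0) = num(0)/den(0) = 4/4.3 = 0.9302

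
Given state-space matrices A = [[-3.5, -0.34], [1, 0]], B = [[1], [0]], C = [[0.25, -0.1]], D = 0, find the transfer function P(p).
P(p) = C(pI - A)⁻¹B + D.
Characteristic polynomial det(pI - A) = p^2 + 3.5*p + 0.34.
Numerator from C·adj(pI-A)·B + D·det(pI-A) = 0.25*p - 0.1.
P(p) = (0.25*p - 0.1)/(p^2 + 3.5*p + 0.34)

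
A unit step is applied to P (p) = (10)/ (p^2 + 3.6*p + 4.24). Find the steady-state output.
FVT: lim_{t→∞} y(t) = lim_{p→0} p*Y(p) where Y(p) = P(p)/p.
= lim_{p→0} P(p) = P(0) = num(0)/den(0) = 10/4.24 = 2.358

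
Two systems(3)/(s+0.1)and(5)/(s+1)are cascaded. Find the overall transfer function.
Series: H = H₁ · H₂ = (n₁·n₂)/(d₁·d₂).
Num: n₁·n₂ = 15. Den: d₁·d₂ = s^2 + 1.1*s + 0.1.
H(s) = (15)/(s^2 + 1.1*s + 0.1)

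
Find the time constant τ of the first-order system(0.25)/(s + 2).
First-order system: τ = -1/pole. Pole = -2. τ = -1/(-2) = 0.5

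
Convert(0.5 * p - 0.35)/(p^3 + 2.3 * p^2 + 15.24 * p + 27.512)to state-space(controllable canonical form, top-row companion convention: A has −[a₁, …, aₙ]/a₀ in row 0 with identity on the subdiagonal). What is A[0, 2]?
Reachable canonical form for den = p^3 + 2.3*p^2 + 15.24*p + 27.512: top row of A = -[a₁,a₂,...,aₙ]/a₀, ones on the subdiagonal, zeros elsewhere.
A = [[-2.3, -15.24, -27.512], [1, 0, 0], [0, 1, 0]].
A[0,2] = -27.512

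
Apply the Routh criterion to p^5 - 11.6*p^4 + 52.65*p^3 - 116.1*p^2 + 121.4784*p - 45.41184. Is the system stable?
Routh array:
p^5: [1, 52.65, 121.4784]; p^4: [-11.6, -116.1, -45.41184]; p^3: [42.6414, 117.564]; p^2: [-84.1184, -45.41184]; p^1: [94.5434]; p^0: [-45.41184]
First column: [1, -11.6, 42.6414, -84.1184, 94.5434, -45.41184]. Sign changes = 5.
No, unstable (5 RHP root(s))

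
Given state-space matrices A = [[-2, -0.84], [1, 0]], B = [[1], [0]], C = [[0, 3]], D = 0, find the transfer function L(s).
L(s) = C(sI - A)⁻¹B + D.
Characteristic polynomial det(sI - A) = s^2 + 2*s + 0.84.
Numerator from C·adj(sI-A)·B + D·det(sI-A) = 3.
L(s) = (3)/(s^2 + 2*s + 0.84)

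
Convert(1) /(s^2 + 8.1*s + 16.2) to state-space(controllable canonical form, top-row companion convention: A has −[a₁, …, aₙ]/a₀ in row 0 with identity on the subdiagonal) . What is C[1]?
Reachable canonical form: C = numerator coefficients (right-aligned, zero-padded to length n).
num = 1, C = [[0, 1]].
C[1] = 1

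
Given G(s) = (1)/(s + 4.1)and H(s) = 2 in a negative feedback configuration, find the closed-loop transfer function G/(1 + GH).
Closed-loop T = G/(1+GH).
Numerator: G_num * H_den = 1.
Denominator: G_den * H_den + G_num * H_num = (s + 4.1) + (2) = s + 6.1.
T(s) = (1)/(s + 6.1)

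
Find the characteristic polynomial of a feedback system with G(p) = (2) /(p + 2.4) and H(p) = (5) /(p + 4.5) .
Characteristic poly = G_den * H_den + G_num * H_num = (p^2 + 6.9*p + 10.8) + (10) = p^2 + 6.9*p + 20.8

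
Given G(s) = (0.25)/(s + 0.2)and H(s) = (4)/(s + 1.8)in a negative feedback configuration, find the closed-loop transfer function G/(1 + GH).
Closed-loop T = G/(1+GH).
Numerator: G_num * H_den = 0.25*s + 0.45.
Denominator: G_den * H_den + G_num * H_num = (s^2 + 2*s + 0.36) + (1) = s^2 + 2*s + 1.36.
T(s) = (0.25*s + 0.45)/(s^2 + 2*s + 1.36)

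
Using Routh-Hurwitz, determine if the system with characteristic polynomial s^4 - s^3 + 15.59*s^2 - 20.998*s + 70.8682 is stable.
Routh array:
s^4: [1, 15.59, 70.8682]; s^3: [-1, -20.998]; s^2: [-5.408, 70.8682]; s^1: [-34.1023]; s^0: [70.8682]
First column: [1, -1, -5.408, -34.1023, 70.8682]. Sign changes = 2.
No, unstable (2 RHP root(s))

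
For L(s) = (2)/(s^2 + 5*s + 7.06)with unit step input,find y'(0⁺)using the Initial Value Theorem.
IVT: y'(0⁺) = lim_{s→∞} s²·Y(s) = lim_{s→∞} s·L(s).
deg(num) = 0, deg(den) = 2, relative degree = 2 ≥ 2, so s·L(s) → 0. Initial slope = 0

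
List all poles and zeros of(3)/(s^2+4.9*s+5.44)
Set denominator = 0: s^2 + 4.9*s + 5.44 = (s + 1.7)(s + 3.2) = 0 → Poles: -1.7, -3.2
Numerator is a nonzero constant (3) → Zeros: none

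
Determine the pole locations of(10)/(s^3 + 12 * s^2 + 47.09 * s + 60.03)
Set denominator = 0: s^3 + 12*s^2 + 47.09*s + 60.03 = (s + 4.5)(s + 4.6)(s + 2.9) = 0 → Poles: -2.9, -4.5, -4.6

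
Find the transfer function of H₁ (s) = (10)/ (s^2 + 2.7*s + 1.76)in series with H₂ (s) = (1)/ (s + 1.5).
Series: H = H₁ · H₂ = (n₁·n₂)/(d₁·d₂).
Num: n₁·n₂ = 10. Den: d₁·d₂ = s^3 + 4.2*s^2 + 5.81*s + 2.64.
H(s) = (10)/(s^3 + 4.2*s^2 + 5.81*s + 2.64)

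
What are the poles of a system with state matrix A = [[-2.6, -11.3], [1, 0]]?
Eigenvalues solve det(λI - A) = 0.
Characteristic polynomial: λ^2 + 2.6*λ + 11.3 = 0.
Roots: -1.3 + 3.1j, -1.3 - 3.1j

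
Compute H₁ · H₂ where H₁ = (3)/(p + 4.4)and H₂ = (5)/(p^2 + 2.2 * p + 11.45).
Series: H = H₁ · H₂ = (n₁·n₂)/(d₁·d₂).
Num: n₁·n₂ = 15. Den: d₁·d₂ = p^3 + 6.6*p^2 + 21.13*p + 50.38.
H(p) = (15)/(p^3 + 6.6*p^2 + 21.13*p + 50.38)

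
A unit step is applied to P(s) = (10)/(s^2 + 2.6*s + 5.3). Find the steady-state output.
FVT: lim_{t→∞} y(t) = lim_{s→0} s*Y(s) where Y(s) = P(s)/s.
= lim_{s→0} P(s) = P(0) = num(0)/den(0) = 10/5.3 = 1.887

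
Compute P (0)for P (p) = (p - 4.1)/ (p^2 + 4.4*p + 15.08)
DC gain = P(0) = num(0)/den(0) = -4.1/15.08 = -0.2719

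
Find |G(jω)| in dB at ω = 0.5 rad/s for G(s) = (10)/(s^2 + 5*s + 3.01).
Substitute s = j*0.5: G(j0.5) = 1.99025 - 1.80276j.
|G(j0.5)| = sqrt(Re² + Im²) = 2.685.
20*log₁₀(2.685) = 8.58 dB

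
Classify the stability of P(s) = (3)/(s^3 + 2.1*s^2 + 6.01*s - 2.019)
Denominator: s^3 + 2.1*s^2 + 6.01*s - 2.019 = (s - 0.3)(s^2 + 2.4*s + 6.73). Poles: -1.2 + 2.3j, -1.2 - 2.3j, 0.3. Unstable (1 pole(s) in RHP)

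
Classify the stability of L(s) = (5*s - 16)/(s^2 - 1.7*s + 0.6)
Denominator: s^2 - 1.7*s + 0.6 = (s - 1.2)(s - 0.5). Poles: 0.5, 1.2. Unstable (2 pole(s) in RHP)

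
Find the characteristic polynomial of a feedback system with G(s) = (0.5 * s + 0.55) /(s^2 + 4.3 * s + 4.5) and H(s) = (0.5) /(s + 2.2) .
Characteristic poly = G_den * H_den + G_num * H_num = (s^3 + 6.5*s^2 + 13.96*s + 9.9) + (0.25*s + 0.275) = s^3 + 6.5*s^2 + 14.21*s + 10.175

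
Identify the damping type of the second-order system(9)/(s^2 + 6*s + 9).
Standard form: ωn²/(s²+2ζωn·s+ωn²) gives ωn=3, ζ=1.
Critically damped (ζ = 1)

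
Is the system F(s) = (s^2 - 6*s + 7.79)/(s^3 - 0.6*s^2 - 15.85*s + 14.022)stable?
Denominator: s^3 - 0.6*s^2 - 15.85*s + 14.022 = (s - 3.8)(s + 4.1)(s - 0.9). Poles: -4.1, 0.9, 3.8. All Re(p)<0: No (unstable)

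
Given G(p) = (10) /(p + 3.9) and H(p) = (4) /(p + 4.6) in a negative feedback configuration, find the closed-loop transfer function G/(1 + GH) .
Closed-loop T = G/(1+GH).
Numerator: G_num * H_den = 10*p + 46.
Denominator: G_den * H_den + G_num * H_num = (p^2 + 8.5*p + 17.94) + (40) = p^2 + 8.5*p + 57.94.
T(p) = (10*p + 46)/(p^2 + 8.5*p + 57.94)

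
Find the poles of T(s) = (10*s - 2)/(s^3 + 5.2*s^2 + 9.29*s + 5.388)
Set denominator = 0: s^3 + 5.2*s^2 + 9.29*s + 5.388 = (s + 1.2)(s^2 + 4*s + 4.49) = 0 → Poles: -1.2, -2 + 0.7j, -2 - 0.7j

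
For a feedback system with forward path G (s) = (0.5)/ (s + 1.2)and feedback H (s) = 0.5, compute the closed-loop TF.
Closed-loop T = G/(1+GH).
Numerator: G_num * H_den = 0.5.
Denominator: G_den * H_den + G_num * H_num = (s + 1.2) + (0.25) = s + 1.45.
T(s) = (0.5)/(s + 1.45)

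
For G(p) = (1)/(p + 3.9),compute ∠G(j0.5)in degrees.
Substitute p = j*0.5: G(j0.5) = 0.252264 - 0.0323415j.
∠G(j0.5) = atan2(Im, Re) = atan2(-0.0323415, 0.252264) = -7.31°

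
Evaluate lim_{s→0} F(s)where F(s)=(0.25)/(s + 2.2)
DC gain = F(0) = num(0)/den(0) = 0.25/2.2 = 0.1136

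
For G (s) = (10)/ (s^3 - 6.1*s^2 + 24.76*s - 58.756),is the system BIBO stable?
Denominator: s^3 - 6.1*s^2 + 24.76*s - 58.756 = (s - 3.7)(s^2 - 2.4*s + 15.88). Poles: 1.2 + 3.8j, 1.2 - 3.8j, 3.7. All Re(p)<0: No (unstable)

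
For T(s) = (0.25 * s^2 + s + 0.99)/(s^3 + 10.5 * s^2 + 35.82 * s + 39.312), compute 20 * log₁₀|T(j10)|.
Substitute s = j*10: T(j10) = 0.012452 - 0.0178014j.
|T(j10)| = sqrt(Re² + Im²) = 0.02172.
20*log₁₀(0.02172) = -33.26 dB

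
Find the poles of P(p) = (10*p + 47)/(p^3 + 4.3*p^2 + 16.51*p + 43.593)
Set denominator = 0: p^3 + 4.3*p^2 + 16.51*p + 43.593 = (p + 3.3)(p^2 + p + 13.21) = 0 → Poles: -0.5 + 3.6j, -0.5 - 3.6j, -3.3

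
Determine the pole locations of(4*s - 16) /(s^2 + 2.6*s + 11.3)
Set denominator = 0: s^2 + 2.6*s + 11.3 = 0 → Poles: -1.3 + 3.1j, -1.3 - 3.1j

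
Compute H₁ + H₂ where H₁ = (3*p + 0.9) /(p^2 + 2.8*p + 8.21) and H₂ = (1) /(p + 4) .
Parallel: H = H₁ + H₂ = (n₁·d₂ + n₂·d₁)/(d₁·d₂).
n₁·d₂ = 3*p^2 + 12.9*p + 3.6. n₂·d₁ = p^2 + 2.8*p + 8.21. Sum = 4*p^2 + 15.7*p + 11.81. d₁·d₂ = p^3 + 6.8*p^2 + 19.41*p + 32.84.
H(p) = (4*p^2 + 15.7*p + 11.81)/(p^3 + 6.8*p^2 + 19.41*p + 32.84)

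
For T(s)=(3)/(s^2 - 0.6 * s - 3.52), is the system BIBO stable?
Denominator: s^2 - 0.6*s - 3.52 = (s - 2.2)(s + 1.6). Poles: -1.6, 2.2. All Re(p)<0: No (unstable)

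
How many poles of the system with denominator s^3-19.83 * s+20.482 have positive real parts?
s^3 - 19.83*s + 20.482 = (s - 3.8)(s + 4.9)(s - 1.1). Poles: -4.9, 1.1, 3.8. RHP poles (Re>0): 2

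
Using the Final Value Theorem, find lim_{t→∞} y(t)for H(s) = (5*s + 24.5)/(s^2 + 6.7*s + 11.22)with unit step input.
FVT: lim_{t→∞} y(t) = lim_{s→0} s*Y(s) where Y(s) = H(s)/s.
= lim_{s→0} H(s) = H(0) = num(0)/den(0) = 24.5/11.22 = 2.184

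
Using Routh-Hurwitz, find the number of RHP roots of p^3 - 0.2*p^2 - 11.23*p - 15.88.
Routh array:
p^3: [1, -11.23]; p^2: [-0.2, -15.88]; p^1: [-90.63]; p^0: [-15.88]
First column: [1, -0.2, -90.63, -15.88]. Sign changes = RHP roots = 1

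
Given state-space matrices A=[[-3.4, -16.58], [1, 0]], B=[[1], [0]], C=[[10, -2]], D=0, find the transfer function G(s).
G(s) = C(sI - A)⁻¹B + D.
Characteristic polynomial det(sI - A) = s^2 + 3.4*s + 16.58.
Numerator from C·adj(sI-A)·B + D·det(sI-A) = 10*s - 2.
G(s) = (10*s - 2)/(s^2 + 3.4*s + 16.58)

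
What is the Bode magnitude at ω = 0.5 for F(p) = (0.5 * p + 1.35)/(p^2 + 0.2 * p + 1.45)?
Substitute p = j*0.5: F(j0.5) = 1.13448 + 0.113793j.
|F(j0.5)| = sqrt(Re² + Im²) = 1.14.
20*log₁₀(1.14) = 1.14 dB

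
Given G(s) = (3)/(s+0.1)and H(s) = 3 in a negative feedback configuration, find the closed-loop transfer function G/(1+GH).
Closed-loop T = G/(1+GH).
Numerator: G_num * H_den = 3.
Denominator: G_den * H_den + G_num * H_num = (s + 0.1) + (9) = s + 9.1.
T(s) = (3)/(s + 9.1)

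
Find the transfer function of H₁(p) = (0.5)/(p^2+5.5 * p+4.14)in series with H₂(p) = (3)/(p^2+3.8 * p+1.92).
Series: H = H₁ · H₂ = (n₁·n₂)/(d₁·d₂).
Num: n₁·n₂ = 1.5. Den: d₁·d₂ = p^4 + 9.3*p^3 + 26.96*p^2 + 26.292*p + 7.9488.
H(p) = (1.5)/(p^4 + 9.3*p^3 + 26.96*p^2 + 26.292*p + 7.9488)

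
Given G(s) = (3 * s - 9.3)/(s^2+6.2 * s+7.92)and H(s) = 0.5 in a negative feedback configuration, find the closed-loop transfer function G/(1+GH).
Closed-loop T = G/(1+GH).
Numerator: G_num * H_den = 3*s - 9.3.
Denominator: G_den * H_den + G_num * H_num = (s^2 + 6.2*s + 7.92) + (1.5*s - 4.65) = s^2 + 7.7*s + 3.27.
T(s) = (3*s - 9.3)/(s^2 + 7.7*s + 3.27)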